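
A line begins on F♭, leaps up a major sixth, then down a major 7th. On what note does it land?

Ebb

A major sixth up from Fb is Db (letter D, 9 semitones up).
A major seventh down from Db is Ebb (letter E, 11 semitones down).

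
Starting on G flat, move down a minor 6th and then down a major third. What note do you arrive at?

Gb

A minor sixth down from Gb is Bb (letter B, 8 semitones down).
A major third down from Bb is Gb (letter G, 4 semitones down).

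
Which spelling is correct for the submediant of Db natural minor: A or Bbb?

Bbb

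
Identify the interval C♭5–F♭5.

Counting letters C–D–E–F gives a fourth.
Cb→Fb = 5 semitones, exactly the perfect fourth.

perfect fourth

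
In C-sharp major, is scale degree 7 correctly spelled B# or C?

B#

Each scale degree takes a distinct letter name. Degree 7 of a scale on C must use the letter B.
B# and C are enharmonically the same pitch, but only B# uses the letter B, so it is the correct spelling here.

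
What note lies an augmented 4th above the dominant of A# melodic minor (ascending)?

A##

The dominant of A# melodic minor (ascending) is E#.
An augmented fourth (6 semitones) above E# lands on the letter A, giving A##.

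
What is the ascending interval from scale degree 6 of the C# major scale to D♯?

Scale degree 6 of C# major is A#.
A# up to D#: letters A→D make it a fourth; 5 semitones makes it perfect.

perfect fourth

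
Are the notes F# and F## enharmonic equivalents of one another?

No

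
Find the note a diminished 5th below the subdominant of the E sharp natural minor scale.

D##

The subdominant of E# natural minor is A#.
A diminished fifth (6 semitones) below A# lands on the letter D, giving D##.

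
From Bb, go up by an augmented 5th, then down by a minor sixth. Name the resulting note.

An augmented fifth up from Bb is F# (letter F, 8 semitones up).
A minor sixth down from F# is A# (letter A, 8 semitones down).

A#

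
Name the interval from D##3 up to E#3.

minor second

Counting letters D–E gives a second.
D##→E# = 1 semitone, 1 narrower than the major second (2), so minor.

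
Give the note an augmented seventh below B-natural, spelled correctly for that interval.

Cb

B down a major seventh is C, so the target letter is C.
From B, an augmented seventh is 12 semitones down: Cb.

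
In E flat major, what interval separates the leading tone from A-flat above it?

The leading tone of Eb major is D.
D up to Ab: letters D→A make it a fifth; 6 semitones makes it diminished.

diminished fifth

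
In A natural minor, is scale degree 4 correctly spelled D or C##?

D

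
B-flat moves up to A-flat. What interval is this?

minor seventh

Counting letters B–C–D–E–F–G–A gives a seventh.
Bb→Ab = 10 semitones, 1 narrower than the major seventh (11), so minor.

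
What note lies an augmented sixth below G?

Bbb

G down a major sixth is Bb, so the target letter is B.
From G, an augmented sixth is 10 semitones down: Bbb.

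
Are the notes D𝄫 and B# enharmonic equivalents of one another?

Yes

Dbb is pitch class 0; B# is pitch class 0.
All spellings map to pitch class 0, so they are enharmonically equivalent.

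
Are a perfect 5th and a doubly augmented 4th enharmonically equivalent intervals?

Yes

A perfect fifth spans 7 semitones; a doubly augmented fourth spans 7.
They are enharmonically equivalent.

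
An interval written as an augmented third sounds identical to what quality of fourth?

An augmented third spans 5 semitones.
A fourth spanning 5 semitones is perfect (the perfect fourth is 5).

perfect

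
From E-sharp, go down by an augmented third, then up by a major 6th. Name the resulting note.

An augmented third down from E# is C (letter C, 5 semitones down).
A major sixth up from C is A (letter A, 9 semitones up).

A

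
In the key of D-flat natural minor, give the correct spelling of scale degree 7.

Cb

The Db natural minor scale runs Db Eb Fb Gb Ab Bbb Cb.
Degree 7 is Cb.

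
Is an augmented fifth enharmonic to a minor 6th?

Yes

An augmented fifth spans 8 semitones; a minor sixth spans 8.
They are enharmonically equivalent.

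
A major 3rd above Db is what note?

D up a major third is F#, so the target letter is F.
From Db, a major third is 4 semitones up: F.

F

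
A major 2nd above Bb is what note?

A second above B lands on the letter C.
A major second spans 2 semitones, so Bb moves to pitch class 0. On the letter C that is C.

C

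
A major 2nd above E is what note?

E up a major second is F#, so the target letter is F.
From E, a major second is 2 semitones up: F#.

F#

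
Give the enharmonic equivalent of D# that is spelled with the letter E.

Eb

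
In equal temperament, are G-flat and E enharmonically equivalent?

No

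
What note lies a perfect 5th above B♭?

A fifth above B lands on the letter F.
A perfect fifth spans 7 semitones, so Bb moves to pitch class 5. On the letter F that is F.

F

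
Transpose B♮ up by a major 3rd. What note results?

D#

B up a major third is D#, so the target letter is D.
From B, a major third is 4 semitones up: D#.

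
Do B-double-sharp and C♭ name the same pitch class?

Two spellings are enharmonically equivalent only if they share a pitch class.
Here B## → 1, Cb → 11; 1 ≠ 11, so they are not.

No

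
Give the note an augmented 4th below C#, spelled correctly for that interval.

G

A fourth below C lands on the letter G.
An augmented fourth spans 6 semitones, so C# moves to pitch class 7. On the letter G that is G.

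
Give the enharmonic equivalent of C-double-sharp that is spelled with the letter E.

C## is pitch class 2. The letter E alone is pitch class 4.
To reach pitch class 2 from E requires an offset of -2 semitones, i.e. double flat: Ebb.

Ebb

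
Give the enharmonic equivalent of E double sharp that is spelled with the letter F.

F#

E## is pitch class 6. The letter F alone is pitch class 5.
To reach pitch class 6 from F requires an offset of +1 semitone, i.e. sharp: F#.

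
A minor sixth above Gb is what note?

G up a major sixth is E, so the target letter is E.
From Gb, a minor sixth is 8 semitones up: Ebb.

Ebb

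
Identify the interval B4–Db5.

diminished third

The letter names run B→D, a span of 2 letter steps, so the interval is some kind of third.
B to Db is 2 semitones. A major third is 4, so 2 makes it diminished.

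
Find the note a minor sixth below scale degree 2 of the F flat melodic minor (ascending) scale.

Bb

Scale degree 2 of Fb melodic minor (ascending) is Gb.
A minor sixth (8 semitones) below Gb lands on the letter B, giving Bb.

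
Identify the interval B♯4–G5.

The letter names run B→G, a span of 5 letter steps, so the interval is some kind of sixth.
B# to G is 7 semitones. A major sixth is 9, so 7 makes it diminished.

diminished sixth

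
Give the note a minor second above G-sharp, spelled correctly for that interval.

G up a major second is A, so the target letter is A.
From G#, a minor second is 1 semitone up: A.

A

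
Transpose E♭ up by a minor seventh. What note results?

Db

A seventh above E lands on the letter D.
A minor seventh spans 10 semitones, so Eb moves to pitch class 1. On the letter D that is Db.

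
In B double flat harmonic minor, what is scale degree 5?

Fb

The Bbb harmonic minor scale runs Bbb Cb Dbb Ebb Fb Gbb Ab.
Degree 5 is Fb.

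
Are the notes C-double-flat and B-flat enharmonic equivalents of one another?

Yes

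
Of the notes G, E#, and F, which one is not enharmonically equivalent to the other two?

G

In 12-tone equal temperament, enharmonic equivalents share a pitch class. G is pitch class 7; E# is pitch class 5; F is pitch class 5.
E# and F share pitch class 5, while G is pitch class 7.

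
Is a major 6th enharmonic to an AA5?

A major sixth spans 9 semitones; a doubly augmented fifth spans 9.
They are enharmonically equivalent.

Yes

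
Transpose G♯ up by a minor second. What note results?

A

A second above G lands on the letter A.
A minor second spans 1 semitone, so G# moves to pitch class 9. On the letter A that is A.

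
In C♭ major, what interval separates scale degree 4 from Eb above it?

Scale degree 4 of Cb major is Fb.
Fb up to Eb: letters F→E make it a seventh; 11 semitones makes it major.

major seventh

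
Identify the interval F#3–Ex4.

Counting letters F–G–A–B–C–D–E gives a seventh.
F#→E## = 12 semitones, 1 wider than the major seventh (11), so augmented.

augmented seventh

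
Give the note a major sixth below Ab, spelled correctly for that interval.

Cb

A sixth below A lands on the letter C.
A major sixth spans 9 semitones, so Ab moves to pitch class 11. On the letter C that is Cb.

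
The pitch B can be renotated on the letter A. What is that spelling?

A##

Plain A sits 2 semitones below B, so on the letter A the same pitch needs a double sharp: A##.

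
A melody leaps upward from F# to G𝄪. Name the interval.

augmented second

Counting letters F–G gives a second.
F#→G## = 3 semitones, 1 wider than the major second (2), so augmented.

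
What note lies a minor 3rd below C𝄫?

C down a major third is Ab, so the target letter is A.
From Cbb, a minor third is 3 semitones down: Abb.

Abb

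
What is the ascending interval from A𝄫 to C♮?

Counting letters A–B–C gives a third.
Abb→C = 5 semitones, 1 wider than the major third (4), so augmented.

augmented third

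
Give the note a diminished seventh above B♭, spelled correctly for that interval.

A seventh above B lands on the letter A.
A diminished seventh spans 9 semitones, so Bb moves to pitch class 7. On the letter A that is Abb.

Abb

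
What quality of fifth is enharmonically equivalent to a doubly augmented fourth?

perfect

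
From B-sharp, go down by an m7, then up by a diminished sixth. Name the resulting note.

A minor seventh down from B# is C## (letter C, 10 semitones down).
A diminished sixth up from C## is A (letter A, 7 semitones up).

A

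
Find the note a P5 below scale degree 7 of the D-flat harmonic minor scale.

Scale degree 7 of Db harmonic minor is C.
A perfect fifth (7 semitones) below C lands on the letter F, giving F.

F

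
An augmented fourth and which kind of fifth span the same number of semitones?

diminished

An augmented fourth spans 6 semitones.
A fifth spanning 6 semitones is diminished (the perfect fifth is 7).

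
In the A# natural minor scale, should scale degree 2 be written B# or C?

B#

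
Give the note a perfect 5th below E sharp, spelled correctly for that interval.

E down a perfect fifth is A, so the target letter is A.
From E#, a perfect fifth is 7 semitones down: A#.

A#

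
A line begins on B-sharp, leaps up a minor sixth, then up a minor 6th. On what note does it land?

E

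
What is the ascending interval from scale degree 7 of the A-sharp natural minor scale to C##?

Scale degree 7 of A# natural minor is G#.
G# up to C##: letters G→C make it a fourth; 6 semitones makes it augmented.

augmented fourth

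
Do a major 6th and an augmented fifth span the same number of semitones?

A major sixth spans 9 semitones; an augmented fifth spans 8.
The spans differ, so they are not enharmonic equivalents.

No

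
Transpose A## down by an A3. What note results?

F#

A third below A lands on the letter F.
An augmented third spans 5 semitones, so A## moves to pitch class 6. On the letter F that is F#.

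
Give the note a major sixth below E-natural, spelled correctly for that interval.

G

A sixth below E lands on the letter G.
A major sixth spans 9 semitones, so E moves to pitch class 7. On the letter G that is G.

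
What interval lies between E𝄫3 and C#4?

doubly augmented sixth

Counting letters E–F–G–A–B–C gives a sixth.
Ebb→C# = 11 semitones, 2 wider than the major sixth (9), so doubly augmented.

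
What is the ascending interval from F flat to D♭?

major sixth

The letter names run F→D, a span of 5 letter steps, so the interval is some kind of sixth.
Fb to Db is 9 semitones. A major sixth is 9, so 9 makes it major.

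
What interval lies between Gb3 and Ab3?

The letter names run G→A, a span of 1 letter step, so the interval is some kind of second.
Gb to Ab is 2 semitones. A major second is 2, so 2 makes it major.

major second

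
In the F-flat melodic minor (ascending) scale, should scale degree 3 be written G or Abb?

Abb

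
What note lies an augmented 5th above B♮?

A fifth above B lands on the letter F.
An augmented fifth spans 8 semitones, so B moves to pitch class 7. On the letter F that is F##.

F##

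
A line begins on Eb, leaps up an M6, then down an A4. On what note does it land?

Gb

A major sixth up from Eb is C (letter C, 9 semitones up).
An augmented fourth down from C is Gb (letter G, 6 semitones down).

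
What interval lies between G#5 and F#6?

minor seventh

The letter names run G→F, a span of 6 letter steps, so the interval is some kind of seventh.
G# to F# is 10 semitones. A major seventh is 11, so 10 makes it minor.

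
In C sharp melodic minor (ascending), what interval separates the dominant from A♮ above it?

The dominant of C# melodic minor (ascending) is G#.
G# up to A: letters G→A make it a second; 1 semitone makes it minor.

minor second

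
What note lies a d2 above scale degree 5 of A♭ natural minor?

Scale degree 5 of Ab natural minor is Eb.
A diminished second (0 semitones) above Eb lands on the letter F, giving Fbb.

Fbb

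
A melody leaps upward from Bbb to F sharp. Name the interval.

The letter names run B→F, a span of 4 letter steps, so the interval is some kind of fifth.
Bbb to F# is 9 semitones. A perfect fifth is 7, so 9 makes it doubly augmented.

doubly augmented fifth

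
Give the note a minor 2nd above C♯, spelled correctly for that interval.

D

A second above C lands on the letter D.
A minor second spans 1 semitone, so C# moves to pitch class 2. On the letter D that is D.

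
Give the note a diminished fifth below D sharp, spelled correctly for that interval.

G##

D down a perfect fifth is G, so the target letter is G.
From D#, a diminished fifth is 6 semitones down: G##.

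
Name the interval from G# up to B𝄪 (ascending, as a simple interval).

Counting letters G–A–B gives a third.
G#→B## = 5 semitones, 1 wider than the major third (4), so augmented.

augmented third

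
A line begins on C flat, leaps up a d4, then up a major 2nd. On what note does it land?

Gbb

A diminished fourth up from Cb is Fbb (letter F, 4 semitones up).
A major second up from Fbb is Gbb (letter G, 2 semitones up).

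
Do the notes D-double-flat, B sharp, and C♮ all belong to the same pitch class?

Yes

Dbb is pitch class 0; B# is pitch class 0; C is pitch class 0.
All spellings map to pitch class 0, so they are enharmonically equivalent.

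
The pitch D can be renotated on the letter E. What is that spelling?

Ebb

D is pitch class 2. The letter E alone is pitch class 4.
To reach pitch class 2 from E requires an offset of -2 semitones, i.e. double flat: Ebb.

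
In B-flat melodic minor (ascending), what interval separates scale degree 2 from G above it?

Scale degree 2 of Bb melodic minor (ascending) is C.
C up to G: letters C→G make it a fifth; 7 semitones makes it perfect.

perfect fifth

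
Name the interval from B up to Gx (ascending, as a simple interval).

augmented sixth

The letter names run B→G, a span of 5 letter steps, so the interval is some kind of sixth.
B to G## is 10 semitones. A major sixth is 9, so 10 makes it augmented.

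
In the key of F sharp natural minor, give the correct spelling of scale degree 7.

The F# natural minor scale runs F# G# A B C# D E.
Degree 7 is E.

E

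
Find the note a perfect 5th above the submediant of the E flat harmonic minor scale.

Gb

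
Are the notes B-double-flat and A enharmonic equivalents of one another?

Bbb is pitch class 9; A is pitch class 9.
All spellings map to pitch class 9, so they are enharmonically equivalent.

Yes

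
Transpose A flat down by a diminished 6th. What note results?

A down a major sixth is C, so the target letter is C.
From Ab, a diminished sixth is 7 semitones down: C#.

C#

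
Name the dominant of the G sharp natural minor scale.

The G# natural minor scale runs G# A# B C# D# E F#.
Degree 5 is D#.

D#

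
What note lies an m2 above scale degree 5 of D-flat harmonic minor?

Bbb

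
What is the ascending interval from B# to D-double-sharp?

The letter names run B→D, a span of 2 letter steps, so the interval is some kind of third.
B# to D## is 4 semitones. A major third is 4, so 4 makes it major.

major third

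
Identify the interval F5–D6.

The letter names run F→D, a span of 5 letter steps, so the interval is some kind of sixth.
F to D is 9 semitones. A major sixth is 9, so 9 makes it major.

major sixth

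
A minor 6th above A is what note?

F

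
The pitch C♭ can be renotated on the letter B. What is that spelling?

B

Cb is pitch class 11. The letter B alone is pitch class 11.
Pitch class 11 on B needs no accidental: B.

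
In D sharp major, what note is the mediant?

F##

Degree 3 takes the letter 2 steps above D, which is F.
In major, degree 3 sits 4 semitones above the tonic. D# + 4 semitones is pitch class 7, spelled on F as F##.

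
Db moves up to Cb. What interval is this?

Counting letters D–E–F–G–A–B–C gives a seventh.
Db→Cb = 10 semitones, 1 narrower than the major seventh (11), so minor.

minor seventh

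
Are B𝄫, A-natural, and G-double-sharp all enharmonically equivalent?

Yes

Bbb is pitch class 9; A is pitch class 9; G## is pitch class 9.
All spellings map to pitch class 9, so they are enharmonically equivalent.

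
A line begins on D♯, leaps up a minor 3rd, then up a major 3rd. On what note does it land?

A minor third up from D# is F# (letter F, 3 semitones up).
A major third up from F# is A# (letter A, 4 semitones up).

A#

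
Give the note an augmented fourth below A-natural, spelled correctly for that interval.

A down a perfect fourth is E, so the target letter is E.
From A, an augmented fourth is 6 semitones down: Eb.

Eb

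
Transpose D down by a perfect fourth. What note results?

A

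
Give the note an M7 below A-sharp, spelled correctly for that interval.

B

A seventh below A lands on the letter B.
A major seventh spans 11 semitones, so A# moves to pitch class 11. On the letter B that is B.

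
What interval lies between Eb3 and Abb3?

diminished fourth

The letter names run E→A, a span of 3 letter steps, so the interval is some kind of fourth.
Eb to Abb is 4 semitones. A perfect fourth is 5, so 4 makes it diminished.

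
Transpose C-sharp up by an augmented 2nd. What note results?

D##

C up a major second is D, so the target letter is D.
From C#, an augmented second is 3 semitones up: D##.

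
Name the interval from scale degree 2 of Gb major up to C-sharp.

augmented third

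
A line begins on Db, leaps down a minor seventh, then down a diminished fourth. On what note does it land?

A minor seventh down from Db is Eb (letter E, 10 semitones down).
A diminished fourth down from Eb is B (letter B, 4 semitones down).

B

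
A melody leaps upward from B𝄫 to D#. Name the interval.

doubly augmented third

The letter names run B→D, a span of 2 letter steps, so the interval is some kind of third.
Bbb to D# is 6 semitones. A major third is 4, so 6 makes it doubly augmented.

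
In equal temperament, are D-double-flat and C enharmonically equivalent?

Dbb = pitch class 0 and C = pitch class 0 — the same pitch class, so they are enharmonic equivalents.

Yes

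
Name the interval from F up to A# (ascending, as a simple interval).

augmented third

The letter names run F→A, a span of 2 letter steps, so the interval is some kind of third.
F to A# is 5 semitones. A major third is 4, so 5 makes it augmented.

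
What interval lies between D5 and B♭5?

minor sixth

The letter names run D→B, a span of 5 letter steps, so the interval is some kind of sixth.
D to Bb is 8 semitones. A major sixth is 9, so 8 makes it minor.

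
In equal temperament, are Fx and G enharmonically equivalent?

Yes

F## is pitch class 7; G is pitch class 7.
All spellings map to pitch class 7, so they are enharmonically equivalent.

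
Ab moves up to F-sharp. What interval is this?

augmented sixth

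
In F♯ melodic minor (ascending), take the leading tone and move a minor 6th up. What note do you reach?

C#

The leading tone of F# melodic minor (ascending) is E#.
A minor sixth (8 semitones) above E# lands on the letter C, giving C#.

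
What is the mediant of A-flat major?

Degree 3 takes the letter 2 steps above A, which is C.
In major, degree 3 sits 4 semitones above the tonic. Ab + 4 semitones is pitch class 0, spelled on C as C.

C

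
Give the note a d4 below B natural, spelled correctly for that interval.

F##

A fourth below B lands on the letter F.
A diminished fourth spans 4 semitones, so B moves to pitch class 7. On the letter F that is F##.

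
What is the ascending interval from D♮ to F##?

augmented third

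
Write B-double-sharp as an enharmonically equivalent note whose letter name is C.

C#

Plain C sits 1 semitone below B##, so on the letter C the same pitch needs a sharp: C#.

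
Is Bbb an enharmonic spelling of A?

Bbb is pitch class 9; A is pitch class 9.
All spellings map to pitch class 9, so they are enharmonically equivalent.

Yes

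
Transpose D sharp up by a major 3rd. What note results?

F##

D up a major third is F#, so the target letter is F.
From D#, a major third is 4 semitones up: F##.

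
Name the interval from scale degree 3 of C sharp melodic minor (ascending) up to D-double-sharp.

augmented seventh

Scale degree 3 of C# melodic minor (ascending) is E.
E up to D##: letters E→D make it a seventh; 12 semitones makes it augmented.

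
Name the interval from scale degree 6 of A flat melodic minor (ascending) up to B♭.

perfect fourth

Scale degree 6 of Ab melodic minor (ascending) is F.
F up to Bb: letters F→B make it a fourth; 5 semitones makes it perfect.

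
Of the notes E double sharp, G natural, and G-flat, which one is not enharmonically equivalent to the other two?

In 12-tone equal temperament, enharmonic equivalents share a pitch class. E## is pitch class 6; G is pitch class 7; Gb is pitch class 6.
E## and Gb share pitch class 6, while G is pitch class 7.

G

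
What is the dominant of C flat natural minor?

Gb

The Cb natural minor scale runs Cb Db Ebb Fb Gb Abb Bbb.
Degree 5 is Gb.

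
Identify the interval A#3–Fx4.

Counting letters A–B–C–D–E–F gives a sixth.
A#→F## = 9 semitones, exactly the major sixth.

major sixth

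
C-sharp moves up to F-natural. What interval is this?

diminished fourth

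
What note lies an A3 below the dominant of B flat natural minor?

Dbb

The dominant of Bb natural minor is F.
An augmented third (5 semitones) below F lands on the letter D, giving Dbb.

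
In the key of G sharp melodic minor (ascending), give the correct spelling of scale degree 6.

E#

Degree 6 takes the letter 5 steps above G, which is E.
In melodic minor (ascending), degree 6 sits 9 semitones above the tonic. G# + 9 semitones is pitch class 5, spelled on E as E#.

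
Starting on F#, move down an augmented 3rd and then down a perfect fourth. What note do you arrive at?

Ab

An augmented third down from F# is Db (letter D, 5 semitones down).
A perfect fourth down from Db is Ab (letter A, 5 semitones down).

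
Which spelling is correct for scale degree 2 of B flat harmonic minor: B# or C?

Each scale degree takes a distinct letter name. Degree 2 of a scale on B must use the letter C.
C and B# are enharmonically the same pitch, but only C uses the letter C, so it is the correct spelling here.

C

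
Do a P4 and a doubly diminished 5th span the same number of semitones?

A perfect fourth spans 5 semitones; a doubly diminished fifth spans 5.
They are enharmonically equivalent.

Yes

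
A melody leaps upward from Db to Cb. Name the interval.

The letter names run D→C, a span of 6 letter steps, so the interval is some kind of seventh.
Db to Cb is 10 semitones. A major seventh is 11, so 10 makes it minor.

minor seventh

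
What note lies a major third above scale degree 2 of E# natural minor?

A##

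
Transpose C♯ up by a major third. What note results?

E#

A third above C lands on the letter E.
A major third spans 4 semitones, so C# moves to pitch class 5. On the letter E that is E#.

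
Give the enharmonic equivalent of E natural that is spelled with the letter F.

Fb

Plain F sits 1 semitone above E, so on the letter F the same pitch needs a flat: Fb.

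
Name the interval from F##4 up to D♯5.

The letter names run F→D, a span of 5 letter steps, so the interval is some kind of sixth.
F## to D# is 8 semitones. A major sixth is 9, so 8 makes it minor.

minor sixth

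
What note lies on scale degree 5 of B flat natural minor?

Degree 5 takes the letter 4 steps above B, which is F.
In natural minor, degree 5 sits 7 semitones above the tonic. Bb + 7 semitones is pitch class 5, spelled on F as F.

F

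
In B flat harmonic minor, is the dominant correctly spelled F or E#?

Each scale degree takes a distinct letter name. Degree 5 of a scale on B must use the letter F.
F and E# are enharmonically the same pitch, but only F uses the letter F, so it is the correct spelling here.

F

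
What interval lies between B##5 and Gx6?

minor sixth

The letter names run B→G, a span of 5 letter steps, so the interval is some kind of sixth.
B## to G## is 8 semitones. A major sixth is 9, so 8 makes it minor.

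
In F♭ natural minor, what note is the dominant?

Cb

Degree 5 takes the letter 4 steps above F, which is C.
In natural minor, degree 5 sits 7 semitones above the tonic. Fb + 7 semitones is pitch class 11, spelled on C as Cb.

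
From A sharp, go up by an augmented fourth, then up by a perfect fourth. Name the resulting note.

An augmented fourth up from A# is D## (letter D, 6 semitones up).
A perfect fourth up from D## is G## (letter G, 5 semitones up).

G##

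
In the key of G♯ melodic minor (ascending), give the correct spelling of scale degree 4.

C#

Degree 4 takes the letter 3 steps above G, which is C.
In melodic minor (ascending), degree 4 sits 5 semitones above the tonic. G# + 5 semitones is pitch class 1, spelled on C as C#.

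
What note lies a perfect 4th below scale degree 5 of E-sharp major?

F##

Scale degree 5 of E# major is B#.
A perfect fourth (5 semitones) below B# lands on the letter F, giving F##.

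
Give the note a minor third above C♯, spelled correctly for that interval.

E

A third above C lands on the letter E.
A minor third spans 3 semitones, so C# moves to pitch class 4. On the letter E that is E.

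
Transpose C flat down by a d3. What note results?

A

A third below C lands on the letter A.
A diminished third spans 2 semitones, so Cb moves to pitch class 9. On the letter A that is A.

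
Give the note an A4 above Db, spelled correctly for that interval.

G

D up a perfect fourth is G, so the target letter is G.
From Db, an augmented fourth is 6 semitones up: G.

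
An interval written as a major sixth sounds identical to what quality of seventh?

diminished

A major sixth spans 9 semitones.
A seventh spanning 9 semitones is diminished (the major seventh is 11).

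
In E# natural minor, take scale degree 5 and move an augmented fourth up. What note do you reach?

Scale degree 5 of E# natural minor is B#.
An augmented fourth (6 semitones) above B# lands on the letter E, giving E##.

E##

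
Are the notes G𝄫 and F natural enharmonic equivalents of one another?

Gbb = pitch class 5 and F = pitch class 5 — the same pitch class, so they are enharmonic equivalents.

Yes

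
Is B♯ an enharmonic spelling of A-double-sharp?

No

Two spellings are enharmonically equivalent only if they share a pitch class.
Here B# → 0, A## → 11; 0 ≠ 11, so they are not.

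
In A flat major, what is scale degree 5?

Eb

Degree 5 takes the letter 4 steps above A, which is E.
In major, degree 5 sits 7 semitones above the tonic. Ab + 7 semitones is pitch class 3, spelled on E as Eb.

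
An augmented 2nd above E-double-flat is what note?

F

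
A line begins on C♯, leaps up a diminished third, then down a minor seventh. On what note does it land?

A diminished third up from C# is Eb (letter E, 2 semitones up).
A minor seventh down from Eb is F (letter F, 10 semitones down).

F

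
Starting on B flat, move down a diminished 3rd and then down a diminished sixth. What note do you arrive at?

B##

A diminished third down from Bb is G# (letter G, 2 semitones down).
A diminished sixth down from G# is B## (letter B, 7 semitones down).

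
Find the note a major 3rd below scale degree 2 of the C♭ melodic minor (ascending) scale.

Scale degree 2 of Cb melodic minor (ascending) is Db.
A major third (4 semitones) below Db lands on the letter B, giving Bbb.

Bbb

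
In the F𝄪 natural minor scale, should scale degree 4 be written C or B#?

B#

Each scale degree takes a distinct letter name. Degree 4 of a scale on F must use the letter B.
B# and C are enharmonically the same pitch, but only B# uses the letter B, so it is the correct spelling here.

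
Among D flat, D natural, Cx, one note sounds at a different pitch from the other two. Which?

In 12-tone equal temperament, enharmonic equivalents share a pitch class. Db is pitch class 1; D is pitch class 2; C## is pitch class 2.
D and C## share pitch class 2, while Db is pitch class 1.

Db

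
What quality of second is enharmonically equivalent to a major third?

A major third spans 4 semitones.
A second spanning 4 semitones is doubly augmented (the major second is 2).

doubly augmented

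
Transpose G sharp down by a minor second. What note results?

F##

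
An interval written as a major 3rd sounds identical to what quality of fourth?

A major third spans 4 semitones.
A fourth spanning 4 semitones is diminished (the perfect fourth is 5).

diminished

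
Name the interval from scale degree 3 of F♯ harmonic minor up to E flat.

diminished fifth

Scale degree 3 of F# harmonic minor is A.
A up to Eb: letters A→E make it a fifth; 6 semitones makes it diminished.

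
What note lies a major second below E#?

E down a major second is D, so the target letter is D.
From E#, a major second is 2 semitones down: D#.

D#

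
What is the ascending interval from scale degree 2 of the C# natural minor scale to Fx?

major third

Scale degree 2 of C# natural minor is D#.
D# up to F##: letters D→F make it a third; 4 semitones makes it major.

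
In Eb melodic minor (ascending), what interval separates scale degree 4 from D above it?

Scale degree 4 of Eb melodic minor (ascending) is Ab.
Ab up to D: letters A→D make it a fourth; 6 semitones makes it augmented.

augmented fourth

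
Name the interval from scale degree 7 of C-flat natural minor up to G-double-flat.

Scale degree 7 of Cb natural minor is Bbb.
Bbb up to Gbb: letters B→G make it a sixth; 8 semitones makes it minor.

minor sixth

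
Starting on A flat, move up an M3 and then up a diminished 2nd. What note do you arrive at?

Dbb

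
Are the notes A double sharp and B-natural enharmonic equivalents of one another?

Yes

A## = pitch class 11 and B = pitch class 11 — the same pitch class, so they are enharmonic equivalents.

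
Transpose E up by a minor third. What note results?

A third above E lands on the letter G.
A minor third spans 3 semitones, so E moves to pitch class 7. On the letter G that is G.

G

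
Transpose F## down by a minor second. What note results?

E##

A second below F lands on the letter E.
A minor second spans 1 semitone, so F## moves to pitch class 6. On the letter E that is E##.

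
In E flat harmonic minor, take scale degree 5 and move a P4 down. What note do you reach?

Scale degree 5 of Eb harmonic minor is Bb.
A perfect fourth (5 semitones) below Bb lands on the letter F, giving F.

F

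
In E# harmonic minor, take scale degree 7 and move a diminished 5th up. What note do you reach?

A#

Scale degree 7 of E# harmonic minor is D##.
A diminished fifth (6 semitones) above D## lands on the letter A, giving A#.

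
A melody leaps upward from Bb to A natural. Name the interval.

The letter names run B→A, a span of 6 letter steps, so the interval is some kind of seventh.
Bb to A is 11 semitones. A major seventh is 11, so 11 makes it major.

major seventh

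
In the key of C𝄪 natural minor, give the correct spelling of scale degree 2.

D##

The C## natural minor scale runs C## D## E# F## G## A# B#.
Degree 2 is D##.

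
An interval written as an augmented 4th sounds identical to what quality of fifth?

An augmented fourth spans 6 semitones.
A fifth spanning 6 semitones is diminished (the perfect fifth is 7).

diminished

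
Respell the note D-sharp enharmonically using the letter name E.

Eb

Plain E sits 1 semitone above D#, so on the letter E the same pitch needs a flat: Eb.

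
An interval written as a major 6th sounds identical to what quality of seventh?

A major sixth spans 9 semitones.
A seventh spanning 9 semitones is diminished (the major seventh is 11).

diminished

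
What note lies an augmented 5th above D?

A#

A fifth above D lands on the letter A.
An augmented fifth spans 8 semitones, so D moves to pitch class 10. On the letter A that is A#.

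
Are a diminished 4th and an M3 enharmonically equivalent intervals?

Yes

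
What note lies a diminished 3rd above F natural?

Abb

A third above F lands on the letter A.
A diminished third spans 2 semitones, so F moves to pitch class 7. On the letter A that is Abb.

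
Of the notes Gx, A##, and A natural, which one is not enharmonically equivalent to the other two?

In 12-tone equal temperament, enharmonic equivalents share a pitch class. G## is pitch class 9; A## is pitch class 11; A is pitch class 9.
G## and A share pitch class 9, while A## is pitch class 11.

A##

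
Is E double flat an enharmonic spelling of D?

Ebb = pitch class 2 and D = pitch class 2 — the same pitch class, so they are enharmonic equivalents.

Yes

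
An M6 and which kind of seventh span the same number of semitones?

diminished

A major sixth spans 9 semitones.
A seventh spanning 9 semitones is diminished (the major seventh is 11).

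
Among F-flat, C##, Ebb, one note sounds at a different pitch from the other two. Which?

In 12-tone equal temperament, enharmonic equivalents share a pitch class. Fb is pitch class 4; C## is pitch class 2; Ebb is pitch class 2.
C## and Ebb share pitch class 2, while Fb is pitch class 4.

Fb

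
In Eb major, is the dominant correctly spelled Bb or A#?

Each scale degree takes a distinct letter name. Degree 5 of a scale on E must use the letter B.
Bb and A# are enharmonically the same pitch, but only Bb uses the letter B, so it is the correct spelling here.

Bb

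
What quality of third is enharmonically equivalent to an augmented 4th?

doubly augmented

An augmented fourth spans 6 semitones.
A third spanning 6 semitones is doubly augmented (the major third is 4).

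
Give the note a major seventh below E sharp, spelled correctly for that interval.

E down a major seventh is F, so the target letter is F.
From E#, a major seventh is 11 semitones down: F#.

F#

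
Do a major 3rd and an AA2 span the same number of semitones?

Yes

A major third spans 4 semitones; a doubly augmented second spans 4.
They are enharmonically equivalent.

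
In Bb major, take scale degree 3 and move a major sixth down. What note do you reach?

F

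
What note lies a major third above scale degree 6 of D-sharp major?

Scale degree 6 of D# major is B#.
A major third (4 semitones) above B# lands on the letter D, giving D##.

D##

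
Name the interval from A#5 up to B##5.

augmented second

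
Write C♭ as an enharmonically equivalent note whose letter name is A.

A##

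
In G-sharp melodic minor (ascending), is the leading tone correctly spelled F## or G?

Each scale degree takes a distinct letter name. Degree 7 of a scale on G must use the letter F.
F## and G are enharmonically the same pitch, but only F## uses the letter F, so it is the correct spelling here.

F##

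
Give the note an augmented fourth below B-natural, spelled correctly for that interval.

F

A fourth below B lands on the letter F.
An augmented fourth spans 6 semitones, so B moves to pitch class 5. On the letter F that is F.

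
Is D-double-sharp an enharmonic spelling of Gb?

No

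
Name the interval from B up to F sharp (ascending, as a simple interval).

Counting letters B–C–D–E–F gives a fifth.
B→F# = 7 semitones, exactly the perfect fifth.

perfect fifth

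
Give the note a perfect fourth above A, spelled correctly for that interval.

A fourth above A lands on the letter D.
A perfect fourth spans 5 semitones, so A moves to pitch class 2. On the letter D that is D.

D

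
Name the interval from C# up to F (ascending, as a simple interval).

The letter names run C→F, a span of 3 letter steps, so the interval is some kind of fourth.
C# to F is 4 semitones. A perfect fourth is 5, so 4 makes it diminished.

diminished fourth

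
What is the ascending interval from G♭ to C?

Counting letters G–A–B–C gives a fourth.
Gb→C = 6 semitones, 1 wider than the perfect fourth (5), so augmented.

augmented fourth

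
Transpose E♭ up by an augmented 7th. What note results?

D#

E up a major seventh is D#, so the target letter is D.
From Eb, an augmented seventh is 12 semitones up: D#.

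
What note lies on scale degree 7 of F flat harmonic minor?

Degree 7 takes the letter 6 steps above F, which is E.
In harmonic minor, degree 7 sits 11 semitones above the tonic. Fb + 11 semitones is pitch class 3, spelled on E as Eb.

Eb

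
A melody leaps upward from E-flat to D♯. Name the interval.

Counting letters E–F–G–A–B–C–D gives a seventh.
Eb→D# = 12 semitones, 1 wider than the major seventh (11), so augmented.

augmented seventh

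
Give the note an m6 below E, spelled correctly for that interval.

A sixth below E lands on the letter G.
A minor sixth spans 8 semitones, so E moves to pitch class 8. On the letter G that is G#.

G#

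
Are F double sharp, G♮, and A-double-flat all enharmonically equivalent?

Yes

F## = pitch class 7 and G = pitch class 7 and Abb = pitch class 7 — the same pitch class, so they are enharmonic equivalents.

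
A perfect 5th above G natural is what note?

D

G up a perfect fifth is D, so the target letter is D.
From G, a perfect fifth is 7 semitones up: D.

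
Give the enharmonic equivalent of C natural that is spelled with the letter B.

B#

C is pitch class 0. The letter B alone is pitch class 11.
To reach pitch class 0 from B requires an offset of +1 semitone, i.e. sharp: B#.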